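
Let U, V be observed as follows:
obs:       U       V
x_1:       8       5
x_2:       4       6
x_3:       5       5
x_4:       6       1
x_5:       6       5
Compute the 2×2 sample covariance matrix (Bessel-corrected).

Step 1 — column means:
  mean(U) = (8 + 4 + 5 + 6 + 6) / 5 = 29/5 = 5.8
  mean(V) = (5 + 6 + 5 + 1 + 5) / 5 = 22/5 = 4.4

Step 2 — sample covariance S[i,j] = (1/(n-1)) · Σ_k (x_{k,i} - mean_i) · (x_{k,j} - mean_j), with n-1 = 4.
  S[U,U] = ((2.2)·(2.2) + (-1.8)·(-1.8) + (-0.8)·(-0.8) + (0.2)·(0.2) + (0.2)·(0.2)) / 4 = 8.8/4 = 2.2
  S[U,V] = ((2.2)·(0.6) + (-1.8)·(1.6) + (-0.8)·(0.6) + (0.2)·(-3.4) + (0.2)·(0.6)) / 4 = -2.6/4 = -0.65
  S[V,V] = ((0.6)·(0.6) + (1.6)·(1.6) + (0.6)·(0.6) + (-3.4)·(-3.4) + (0.6)·(0.6)) / 4 = 15.2/4 = 3.8

S is symmetric (S[j,i] = S[i,j]). Assembling:

S = [[2.2, -0.65],
 [-0.65, 3.8]]


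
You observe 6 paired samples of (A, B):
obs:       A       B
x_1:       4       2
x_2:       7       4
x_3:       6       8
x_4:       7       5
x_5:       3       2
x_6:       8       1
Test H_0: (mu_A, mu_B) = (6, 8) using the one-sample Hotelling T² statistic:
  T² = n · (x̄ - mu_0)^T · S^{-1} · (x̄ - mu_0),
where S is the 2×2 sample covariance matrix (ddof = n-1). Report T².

Step 1 — sample mean vector:
  mean(A) = (4 + 7 + 6 + 7 + 3 + 8) / 6 = 35/6 = 5.8333
  mean(B) = (2 + 4 + 8 + 5 + 2 + 1) / 6 = 22/6 = 3.6667
  x̄ = (5.8333, 3.6667),  deviation x̄ - mu_0 = (5.8333, 3.6667) - (6, 8) = (-0.1667, -4.3333).

Step 2 — sample covariance matrix, S[i,j] = (1/(n-1)) · Σ_k (x_{k,i} - mean_i) · (x_{k,j} - mean_j), divisor n-1 = 5:
  S[A,A] = ((-1.8333)·(-1.8333) + (1.1667)·(1.1667) + (0.1667)·(0.1667) + (1.1667)·(1.1667) + (-2.8333)·(-2.8333) + (2.1667)·(2.1667)) / 5 = 18.8333/5 = 3.7667
  S[A,B] = ((-1.8333)·(-1.6667) + (1.1667)·(0.3333) + (0.1667)·(4.3333) + (1.1667)·(1.3333) + (-2.8333)·(-1.6667) + (2.1667)·(-2.6667)) / 5 = 4.6667/5 = 0.9333
  S[B,B] = ((-1.6667)·(-1.6667) + (0.3333)·(0.3333) + (4.3333)·(4.3333) + (1.3333)·(1.3333) + (-1.6667)·(-1.6667) + (-2.6667)·(-2.6667)) / 5 = 33.3333/5 = 6.6667
  S = [[3.7667, 0.9333],
 [0.9333, 6.6667]].

Step 3 — invert S. det(S) = 3.7667·6.6667 - (0.9333)² = 24.24.
  S^{-1} = (1/det) · [[d, -b], [-b, a]] = [[0.275, -0.0385],
 [-0.0385, 0.1554]].

Step 4 — quadratic form (x̄ - mu_0)^T · S^{-1} · (x̄ - mu_0):
  S^{-1} · (x̄ - mu_0) = (0.121, -0.6669),
  (x̄ - mu_0)^T · [...] = (-0.1667)·(0.121) + (-4.3333)·(-0.6669) = 2.8699.

Step 5 — scale by n: T² = 6 · 2.8699 = 17.2195.

T² ≈ 17.2195


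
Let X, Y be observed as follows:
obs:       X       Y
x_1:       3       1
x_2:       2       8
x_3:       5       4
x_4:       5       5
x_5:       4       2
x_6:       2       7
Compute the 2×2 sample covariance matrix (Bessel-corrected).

Step 1 — column means:
  mean(X) = (3 + 2 + 5 + 5 + 4 + 2) / 6 = 21/6 = 3.5
  mean(Y) = (1 + 8 + 4 + 5 + 2 + 7) / 6 = 27/6 = 4.5

Step 2 — sample covariance S[i,j] = (1/(n-1)) · Σ_k (x_{k,i} - mean_i) · (x_{k,j} - mean_j), with n-1 = 5.
  S[X,X] = ((-0.5)·(-0.5) + (-1.5)·(-1.5) + (1.5)·(1.5) + (1.5)·(1.5) + (0.5)·(0.5) + (-1.5)·(-1.5)) / 5 = 9.5/5 = 1.9
  S[X,Y] = ((-0.5)·(-3.5) + (-1.5)·(3.5) + (1.5)·(-0.5) + (1.5)·(0.5) + (0.5)·(-2.5) + (-1.5)·(2.5)) / 5 = -8.5/5 = -1.7
  S[Y,Y] = ((-3.5)·(-3.5) + (3.5)·(3.5) + (-0.5)·(-0.5) + (0.5)·(0.5) + (-2.5)·(-2.5) + (2.5)·(2.5)) / 5 = 37.5/5 = 7.5

S is symmetric (S[j,i] = S[i,j]). Assembling:

S = [[1.9, -1.7],
 [-1.7, 7.5]]


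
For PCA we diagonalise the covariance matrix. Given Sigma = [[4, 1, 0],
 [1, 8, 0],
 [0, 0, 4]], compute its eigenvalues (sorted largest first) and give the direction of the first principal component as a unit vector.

Step 1 — characteristic polynomial p(λ) = det(λI - Sigma) = λ³ - tr·λ² + c_1·λ - det, where tr = trace, c_1 = sum of the principal 2×2 minors, det = det(Sigma):
  tr = 4 + 8 + 4 = 16,
  c_1 = (4·8 - (1)²) + (4·4 - (0)²) + (8·4 - (0)²) = 31 + 16 + 32 = 79,
  det = 4·(8·4 - (0)²) - (1)·((1)·4 - (0)·(0)) + (0)·((1)·(0) - 8·(0)) = 4·(32) - (1)·(4) + (0)·(0) = 124.
  So p(λ) = λ³ - 16λ² + 79λ - 124.
Step 2 — look for an integer root (rational root theorem: any rational root is an integer divisor of 124). Testing λ = 4:
  p(4) = 64 - 256 + 316 - 124 = 0  ✓
  Dividing out (λ - 4): p(λ) = (λ - 4)(λ² - 12λ + 31).
Step 3 — remaining eigenvalues from the quadratic λ² - 12λ + 31 = 0:
  Δ = 12² - 4·31 = 144 - 124 = 20,  λ = (12 ± √20)/2 = (12 ± 4.4721)/2 ≈ 8.2361 or 3.7639.
  Sorted: λ_1 = 8.2361,  λ_2 = 4,  λ_3 = 3.7639  (check: sum = 16 = tr ✓).

Step 4 — unit eigenvector for λ_1 ≈ 8.2361: v spans the null space of (Sigma - λ_1 I), whose rows are
  r_1 = (-4.2361, 1, 0),  r_2 = (1, -0.2361, 0),  r_3 = (0, 0, -4.2361).
  v is orthogonal to every row, so take v ∝ r_1 × r_3 = ((1)·(-4.2361) - (0)·(0), (0)·(0) - (-4.2361)·(-4.2361), (-4.2361)·(0) - (1)·(0)) ≈ (-4.2361, -17.9443, 0).
  Rescale (multiply by -1 so the first nonzero entry is positive): u = (4.2361, 17.9443, 0).
  ||u|| = √((4.2361)² + (17.9443)² + (0)²) = √(339.9412) ≈ 18.4375,  v_1 = u/||u|| ≈ (0.2298, 0.9732, 0) (||v_1|| = 1).

λ_1 = 8.2361,  λ_2 = 4,  λ_3 = 3.7639;  v_1 ≈ (0.2298, 0.9732, 0)


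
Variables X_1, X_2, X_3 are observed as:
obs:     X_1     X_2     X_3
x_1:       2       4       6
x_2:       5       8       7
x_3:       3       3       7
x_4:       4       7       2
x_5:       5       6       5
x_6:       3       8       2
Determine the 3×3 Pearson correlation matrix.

Step 1 — column means:
  mean(X_1) = (2 + 5 + 3 + 4 + 5 + 3) / 6 = 22/6 = 3.6667
  mean(X_2) = (4 + 8 + 3 + 7 + 6 + 8) / 6 = 36/6 = 6
  mean(X_3) = (6 + 7 + 7 + 2 + 5 + 2) / 6 = 29/6 = 4.8333

Step 2 — sample variances and covariances s[i,j] = (1/(n-1)) · Σ_k (x_{k,i} - mean_i) · (x_{k,j} - mean_j), with n-1 = 5:
  s[X_1,X_1] = ((-1.6667)·(-1.6667) + (1.3333)·(1.3333) + (-0.6667)·(-0.6667) + (0.3333)·(0.3333) + (1.3333)·(1.3333) + (-0.6667)·(-0.6667)) / 5 = 7.3333/5 = 1.4667
  s[X_1,X_2] = ((-1.6667)·(-2) + (1.3333)·(2) + (-0.6667)·(-3) + (0.3333)·(1) + (1.3333)·(0) + (-0.6667)·(2)) / 5 = 7/5 = 1.4
  s[X_1,X_3] = ((-1.6667)·(1.1667) + (1.3333)·(2.1667) + (-0.6667)·(2.1667) + (0.3333)·(-2.8333) + (1.3333)·(0.1667) + (-0.6667)·(-2.8333)) / 5 = 0.6667/5 = 0.1333
  s[X_2,X_2] = ((-2)·(-2) + (2)·(2) + (-3)·(-3) + (1)·(1) + (0)·(0) + (2)·(2)) / 5 = 22/5 = 4.4
  s[X_2,X_3] = ((-2)·(1.1667) + (2)·(2.1667) + (-3)·(2.1667) + (1)·(-2.8333) + (0)·(0.1667) + (2)·(-2.8333)) / 5 = -13/5 = -2.6
  s[X_3,X_3] = ((1.1667)·(1.1667) + (2.1667)·(2.1667) + (2.1667)·(2.1667) + (-2.8333)·(-2.8333) + (0.1667)·(0.1667) + (-2.8333)·(-2.8333)) / 5 = 26.8333/5 = 5.3667
  Sample standard deviations s_i = √(s[i,i]):
  s(X_1) = √(1.4667) = 1.2111
  s(X_2) = √(4.4) = 2.0976
  s(X_3) = √(5.3667) = 2.3166

Step 3 — r_{ij} = s_{ij} / (s_i · s_j):
  r[X_1,X_1] = 1 (diagonal).
  r[X_1,X_2] = 1.4 / (1.2111 · 2.0976) = 1.4 / 2.5403 = 0.5511
  r[X_1,X_3] = 0.1333 / (1.2111 · 2.3166) = 0.1333 / 2.8056 = 0.0475
  r[X_2,X_2] = 1 (diagonal).
  r[X_2,X_3] = -2.6 / (2.0976 · 2.3166) = -2.6 / 4.8594 = -0.5351
  r[X_3,X_3] = 1 (diagonal).

R is symmetric with unit diagonal. Assembling:

R = [[1, 0.5511, 0.0475],
 [0.5511, 1, -0.5351],
 [0.0475, -0.5351, 1]]


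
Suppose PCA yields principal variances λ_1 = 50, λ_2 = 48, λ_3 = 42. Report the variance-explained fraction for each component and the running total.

Step 1 — total variance = trace(Sigma) = Σ λ_i = 50 + 48 + 42 = 140.

Step 2 — fraction explained by component i = λ_i / Σ λ:
  PC1: 50/140 = 0.3571
  PC2: 48/140 = 0.3429
  PC3: 42/140 = 0.3

Step 3 — cumulative fraction after k components = (λ_1 + ... + λ_k) / Σ λ:
  k = 1: 50/140 = 0.3571
  k = 2: (50 + 48)/140 = 98/140 = 0.7
  k = 3: (50 + 48 + 42)/140 = 140/140 = 1

Summary (fraction, with percent):

explained: PC1 0.3571 (35.71%), PC2 0.3429 (34.29%), PC3 0.3 (30%);  cumulative: 0.3571, 0.7, 1


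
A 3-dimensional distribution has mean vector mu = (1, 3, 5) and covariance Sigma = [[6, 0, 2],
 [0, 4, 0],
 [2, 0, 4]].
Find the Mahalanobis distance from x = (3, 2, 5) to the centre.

Step 1 — centre the observation: (x - mu) = (2, -1, 0).

Step 2 — invert Sigma (cofactor / det for 3×3, or solve directly):
  Sigma^{-1} = [[0.2, 0, -0.1],
 [0, 0.25, 0],
 [-0.1, 0, 0.3]].

Step 3 — form the quadratic (x - mu)^T · Sigma^{-1} · (x - mu):
  Sigma^{-1} · (x - mu) = (0.4, -0.25, -0.2).
  (x - mu)^T · [Sigma^{-1} · (x - mu)] = (2)·(0.4) + (-1)·(-0.25) + (0)·(-0.2) = 1.05.

Step 4 — take square root: d = √(1.05) ≈ 1.0247.

d(x, mu) = √(1.05) ≈ 1.0247


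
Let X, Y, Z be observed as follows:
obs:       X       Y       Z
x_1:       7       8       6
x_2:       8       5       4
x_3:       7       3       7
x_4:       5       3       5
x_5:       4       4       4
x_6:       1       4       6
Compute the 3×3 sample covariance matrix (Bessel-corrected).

Step 1 — column means:
  mean(X) = (7 + 8 + 7 + 5 + 4 + 1) / 6 = 32/6 = 5.3333
  mean(Y) = (8 + 5 + 3 + 3 + 4 + 4) / 6 = 27/6 = 4.5
  mean(Z) = (6 + 4 + 7 + 5 + 4 + 6) / 6 = 32/6 = 5.3333

Step 2 — sample covariance S[i,j] = (1/(n-1)) · Σ_k (x_{k,i} - mean_i) · (x_{k,j} - mean_j), with n-1 = 5.
  S[X,X] = ((1.6667)·(1.6667) + (2.6667)·(2.6667) + (1.6667)·(1.6667) + (-0.3333)·(-0.3333) + (-1.3333)·(-1.3333) + (-4.3333)·(-4.3333)) / 5 = 33.3333/5 = 6.6667
  S[X,Y] = ((1.6667)·(3.5) + (2.6667)·(0.5) + (1.6667)·(-1.5) + (-0.3333)·(-1.5) + (-1.3333)·(-0.5) + (-4.3333)·(-0.5)) / 5 = 8/5 = 1.6
  S[X,Z] = ((1.6667)·(0.6667) + (2.6667)·(-1.3333) + (1.6667)·(1.6667) + (-0.3333)·(-0.3333) + (-1.3333)·(-1.3333) + (-4.3333)·(0.6667)) / 5 = -0.6667/5 = -0.1333
  S[Y,Y] = ((3.5)·(3.5) + (0.5)·(0.5) + (-1.5)·(-1.5) + (-1.5)·(-1.5) + (-0.5)·(-0.5) + (-0.5)·(-0.5)) / 5 = 17.5/5 = 3.5
  S[Y,Z] = ((3.5)·(0.6667) + (0.5)·(-1.3333) + (-1.5)·(1.6667) + (-1.5)·(-0.3333) + (-0.5)·(-1.3333) + (-0.5)·(0.6667)) / 5 = 0/5 = 0
  S[Z,Z] = ((0.6667)·(0.6667) + (-1.3333)·(-1.3333) + (1.6667)·(1.6667) + (-0.3333)·(-0.3333) + (-1.3333)·(-1.3333) + (0.6667)·(0.6667)) / 5 = 7.3333/5 = 1.4667

S is symmetric (S[j,i] = S[i,j]). Assembling:

S = [[6.6667, 1.6, -0.1333],
 [1.6, 3.5, 0],
 [-0.1333, 0, 1.4667]]


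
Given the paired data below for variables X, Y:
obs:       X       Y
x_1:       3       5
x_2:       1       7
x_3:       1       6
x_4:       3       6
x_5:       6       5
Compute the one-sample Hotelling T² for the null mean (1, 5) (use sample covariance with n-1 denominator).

Step 1 — sample mean vector:
  mean(X) = (3 + 1 + 1 + 3 + 6) / 5 = 14/5 = 2.8
  mean(Y) = (5 + 7 + 6 + 6 + 5) / 5 = 29/5 = 5.8
  x̄ = (2.8, 5.8),  deviation x̄ - mu_0 = (2.8, 5.8) - (1, 5) = (1.8, 0.8).

Step 2 — sample covariance matrix, S[i,j] = (1/(n-1)) · Σ_k (x_{k,i} - mean_i) · (x_{k,j} - mean_j), divisor n-1 = 4:
  S[X,X] = ((0.2)·(0.2) + (-1.8)·(-1.8) + (-1.8)·(-1.8) + (0.2)·(0.2) + (3.2)·(3.2)) / 4 = 16.8/4 = 4.2
  S[X,Y] = ((0.2)·(-0.8) + (-1.8)·(1.2) + (-1.8)·(0.2) + (0.2)·(0.2) + (3.2)·(-0.8)) / 4 = -5.2/4 = -1.3
  S[Y,Y] = ((-0.8)·(-0.8) + (1.2)·(1.2) + (0.2)·(0.2) + (0.2)·(0.2) + (-0.8)·(-0.8)) / 4 = 2.8/4 = 0.7
  S = [[4.2, -1.3],
 [-1.3, 0.7]].

Step 3 — invert S. det(S) = 4.2·0.7 - (-1.3)² = 1.25.
  S^{-1} = (1/det) · [[d, -b], [-b, a]] = [[0.56, 1.04],
 [1.04, 3.36]].

Step 4 — quadratic form (x̄ - mu_0)^T · S^{-1} · (x̄ - mu_0):
  S^{-1} · (x̄ - mu_0) = (1.84, 4.56),
  (x̄ - mu_0)^T · [...] = (1.8)·(1.84) + (0.8)·(4.56) = 6.96.

Step 5 — scale by n: T² = 5 · 6.96 = 34.8.

T² ≈ 34.8


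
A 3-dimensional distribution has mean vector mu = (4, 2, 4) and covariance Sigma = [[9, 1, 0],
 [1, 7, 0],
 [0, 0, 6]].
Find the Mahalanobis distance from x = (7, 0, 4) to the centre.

Step 1 — centre the observation: (x - mu) = (3, -2, 0).

Step 2 — invert Sigma (cofactor / det for 3×3, or solve directly):
  Sigma^{-1} = [[0.1129, -0.0161, 0],
 [-0.0161, 0.1452, 0],
 [0, 0, 0.1667]].

Step 3 — form the quadratic (x - mu)^T · Sigma^{-1} · (x - mu):
  Sigma^{-1} · (x - mu) = (0.371, -0.3387, 0).
  (x - mu)^T · [Sigma^{-1} · (x - mu)] = (3)·(0.371) + (-2)·(-0.3387) + (0)·(0) = 1.7903.

Step 4 — take square root: d = √(1.7903) ≈ 1.338.

d(x, mu) = √(1.7903) ≈ 1.338


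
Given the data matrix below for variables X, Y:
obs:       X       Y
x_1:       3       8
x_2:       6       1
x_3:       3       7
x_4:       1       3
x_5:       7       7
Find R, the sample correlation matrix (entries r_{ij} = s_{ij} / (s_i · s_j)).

Step 1 — column means:
  mean(X) = (3 + 6 + 3 + 1 + 7) / 5 = 20/5 = 4
  mean(Y) = (8 + 1 + 7 + 3 + 7) / 5 = 26/5 = 5.2

Step 2 — sample variances and covariances s[i,j] = (1/(n-1)) · Σ_k (x_{k,i} - mean_i) · (x_{k,j} - mean_j), with n-1 = 4:
  s[X,X] = ((-1)·(-1) + (2)·(2) + (-1)·(-1) + (-3)·(-3) + (3)·(3)) / 4 = 24/4 = 6
  s[X,Y] = ((-1)·(2.8) + (2)·(-4.2) + (-1)·(1.8) + (-3)·(-2.2) + (3)·(1.8)) / 4 = -1/4 = -0.25
  s[Y,Y] = ((2.8)·(2.8) + (-4.2)·(-4.2) + (1.8)·(1.8) + (-2.2)·(-2.2) + (1.8)·(1.8)) / 4 = 36.8/4 = 9.2
  Sample standard deviations s_i = √(s[i,i]):
  s(X) = √(6) = 2.4495
  s(Y) = √(9.2) = 3.0332

Step 3 — r_{ij} = s_{ij} / (s_i · s_j):
  r[X,X] = 1 (diagonal).
  r[X,Y] = -0.25 / (2.4495 · 3.0332) = -0.25 / 7.4297 = -0.0336
  r[Y,Y] = 1 (diagonal).

R is symmetric with unit diagonal. Assembling:

R = [[1, -0.0336],
 [-0.0336, 1]]


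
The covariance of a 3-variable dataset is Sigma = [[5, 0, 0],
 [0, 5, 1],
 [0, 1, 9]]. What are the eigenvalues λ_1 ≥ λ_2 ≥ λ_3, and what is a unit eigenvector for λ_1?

Step 1 — characteristic polynomial p(λ) = det(λI - Sigma) = λ³ - tr·λ² + c_1·λ - det, where tr = trace, c_1 = sum of the principal 2×2 minors, det = det(Sigma):
  tr = 5 + 5 + 9 = 19,
  c_1 = (5·5 - (0)²) + (5·9 - (0)²) + (5·9 - (1)²) = 25 + 45 + 44 = 114,
  det = 5·(5·9 - (1)²) - (0)·((0)·9 - (1)·(0)) + (0)·((0)·(1) - 5·(0)) = 5·(44) - (0)·(0) + (0)·(0) = 220.
  So p(λ) = λ³ - 19λ² + 114λ - 220.
Step 2 — look for an integer root (rational root theorem: any rational root is an integer divisor of 220). Testing λ = 5:
  p(5) = 125 - 475 + 570 - 220 = 0  ✓
  Dividing out (λ - 5): p(λ) = (λ - 5)(λ² - 14λ + 44).
Step 3 — remaining eigenvalues from the quadratic λ² - 14λ + 44 = 0:
  Δ = 14² - 4·44 = 196 - 176 = 20,  λ = (14 ± √20)/2 = (14 ± 4.4721)/2 ≈ 9.2361 or 4.7639.
  Sorted: λ_1 = 9.2361,  λ_2 = 5,  λ_3 = 4.7639  (check: sum = 19 = tr ✓).

Step 4 — unit eigenvector for λ_1 ≈ 9.2361: v spans the null space of (Sigma - λ_1 I), whose rows are
  r_1 = (-4.2361, 0, 0),  r_2 = (0, -4.2361, 1),  r_3 = (0, 1, -0.2361).
  v is orthogonal to every row, so take v ∝ r_1 × r_2 = ((0)·(1) - (0)·(-4.2361), (0)·(0) - (-4.2361)·(1), (-4.2361)·(-4.2361) - (0)·(0)) ≈ (0, 4.2361, 17.9443).
  Let u = (0, 4.2361, 17.9443).
  ||u|| = √((0)² + (4.2361)² + (17.9443)²) = √(339.9412) ≈ 18.4375,  v_1 = u/||u|| ≈ (0, 0.2298, 0.9732) (||v_1|| = 1).

λ_1 = 9.2361,  λ_2 = 5,  λ_3 = 4.7639;  v_1 ≈ (0, 0.2298, 0.9732)


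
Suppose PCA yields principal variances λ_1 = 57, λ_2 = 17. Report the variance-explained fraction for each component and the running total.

Step 1 — total variance = trace(Sigma) = Σ λ_i = 57 + 17 = 74.

Step 2 — fraction explained by component i = λ_i / Σ λ:
  PC1: 57/74 = 0.7703
  PC2: 17/74 = 0.2297

Step 3 — cumulative fraction after k components = (λ_1 + ... + λ_k) / Σ λ:
  k = 1: 57/74 = 0.7703
  k = 2: (57 + 17)/74 = 74/74 = 1

Summary (fraction, with percent):

explained: PC1 0.7703 (77.03%), PC2 0.2297 (22.97%);  cumulative: 0.7703, 1


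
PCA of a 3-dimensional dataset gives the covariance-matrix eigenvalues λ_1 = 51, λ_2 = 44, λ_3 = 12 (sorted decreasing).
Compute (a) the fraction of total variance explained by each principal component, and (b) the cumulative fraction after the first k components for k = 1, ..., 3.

Step 1 — total variance = trace(Sigma) = Σ λ_i = 51 + 44 + 12 = 107.

Step 2 — fraction explained by component i = λ_i / Σ λ:
  PC1: 51/107 = 0.4766
  PC2: 44/107 = 0.4112
  PC3: 12/107 = 0.1121

Step 3 — cumulative fraction after k components = (λ_1 + ... + λ_k) / Σ λ:
  k = 1: 51/107 = 0.4766
  k = 2: (51 + 44)/107 = 95/107 = 0.8879
  k = 3: (51 + 44 + 12)/107 = 107/107 = 1

Summary (fraction, with percent):

explained: PC1 0.4766 (47.66%), PC2 0.4112 (41.12%), PC3 0.1121 (11.21%);  cumulative: 0.4766, 0.8879, 1


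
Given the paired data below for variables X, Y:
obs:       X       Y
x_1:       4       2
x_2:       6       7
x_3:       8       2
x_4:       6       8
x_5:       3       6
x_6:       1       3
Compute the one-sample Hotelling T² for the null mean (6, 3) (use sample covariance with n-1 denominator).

Step 1 — sample mean vector:
  mean(X) = (4 + 6 + 8 + 6 + 3 + 1) / 6 = 28/6 = 4.6667
  mean(Y) = (2 + 7 + 2 + 8 + 6 + 3) / 6 = 28/6 = 4.6667
  x̄ = (4.6667, 4.6667),  deviation x̄ - mu_0 = (4.6667, 4.6667) - (6, 3) = (-1.3333, 1.6667).

Step 2 — sample covariance matrix, S[i,j] = (1/(n-1)) · Σ_k (x_{k,i} - mean_i) · (x_{k,j} - mean_j), divisor n-1 = 5:
  S[X,X] = ((-0.6667)·(-0.6667) + (1.3333)·(1.3333) + (3.3333)·(3.3333) + (1.3333)·(1.3333) + (-1.6667)·(-1.6667) + (-3.6667)·(-3.6667)) / 5 = 31.3333/5 = 6.2667
  S[X,Y] = ((-0.6667)·(-2.6667) + (1.3333)·(2.3333) + (3.3333)·(-2.6667) + (1.3333)·(3.3333) + (-1.6667)·(1.3333) + (-3.6667)·(-1.6667)) / 5 = 4.3333/5 = 0.8667
  S[Y,Y] = ((-2.6667)·(-2.6667) + (2.3333)·(2.3333) + (-2.6667)·(-2.6667) + (3.3333)·(3.3333) + (1.3333)·(1.3333) + (-1.6667)·(-1.6667)) / 5 = 35.3333/5 = 7.0667
  S = [[6.2667, 0.8667],
 [0.8667, 7.0667]].

Step 3 — invert S. det(S) = 6.2667·7.0667 - (0.8667)² = 43.5333.
  S^{-1} = (1/det) · [[d, -b], [-b, a]] = [[0.1623, -0.0199],
 [-0.0199, 0.144]].

Step 4 — quadratic form (x̄ - mu_0)^T · S^{-1} · (x̄ - mu_0):
  S^{-1} · (x̄ - mu_0) = (-0.2496, 0.2665),
  (x̄ - mu_0)^T · [...] = (-1.3333)·(-0.2496) + (1.6667)·(0.2665) = 0.7769.

Step 5 — scale by n: T² = 6 · 0.7769 = 4.6616.

T² ≈ 4.6616


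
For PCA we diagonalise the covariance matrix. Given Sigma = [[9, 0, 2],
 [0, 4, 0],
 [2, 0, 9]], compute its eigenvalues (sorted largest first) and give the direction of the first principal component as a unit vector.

Step 1 — characteristic polynomial p(λ) = det(λI - Sigma) = λ³ - tr·λ² + c_1·λ - det, where tr = trace, c_1 = sum of the principal 2×2 minors, det = det(Sigma):
  tr = 9 + 4 + 9 = 22,
  c_1 = (9·4 - (0)²) + (9·9 - (2)²) + (4·9 - (0)²) = 36 + 77 + 36 = 149,
  det = 9·(4·9 - (0)²) - (0)·((0)·9 - (0)·(2)) + (2)·((0)·(0) - 4·(2)) = 9·(36) - (0)·(0) + (2)·(-8) = 308.
  So p(λ) = λ³ - 22λ² + 149λ - 308.
Step 2 — look for an integer root (rational root theorem: any rational root is an integer divisor of 308). Testing λ = 4:
  p(4) = 64 - 352 + 596 - 308 = 0  ✓
  Dividing out (λ - 4): p(λ) = (λ - 4)(λ² - 18λ + 77).
Step 3 — remaining eigenvalues from the quadratic λ² - 18λ + 77 = 0:
  Δ = 18² - 4·77 = 324 - 308 = 16,  λ = (18 ± √16)/2 = (18 ± 4)/2 = 11 or 7.
  Sorted: λ_1 = 11,  λ_2 = 7,  λ_3 = 4  (check: sum = 22 = tr ✓).

Step 4 — unit eigenvector for λ_1 = 11: v spans the null space of (Sigma - λ_1 I), whose rows are
  r_1 = (-2, 0, 2),  r_2 = (0, -7, 0),  r_3 = (2, 0, -2).
  v is orthogonal to every row, so take v ∝ r_1 × r_2 = ((0)·(0) - (2)·(-7), (2)·(0) - (-2)·(0), (-2)·(-7) - (0)·(0)) = (14, 0, 14).
  Rescale (divide by 14): u = (1, 0, 1).
  ||u|| = √((1)² + (0)² + (1)²) = √(2) ≈ 1.4142,  v_1 = u/||u|| ≈ (0.7071, 0, 0.7071) (||v_1|| = 1).

λ_1 = 11,  λ_2 = 7,  λ_3 = 4;  v_1 ≈ (0.7071, 0, 0.7071)


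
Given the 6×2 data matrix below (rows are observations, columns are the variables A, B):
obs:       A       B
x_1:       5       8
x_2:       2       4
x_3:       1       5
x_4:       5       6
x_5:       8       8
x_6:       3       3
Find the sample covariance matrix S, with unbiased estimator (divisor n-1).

Step 1 — column means:
  mean(A) = (5 + 2 + 1 + 5 + 8 + 3) / 6 = 24/6 = 4
  mean(B) = (8 + 4 + 5 + 6 + 8 + 3) / 6 = 34/6 = 5.6667

Step 2 — sample covariance S[i,j] = (1/(n-1)) · Σ_k (x_{k,i} - mean_i) · (x_{k,j} - mean_j), with n-1 = 5.
  S[A,A] = ((1)·(1) + (-2)·(-2) + (-3)·(-3) + (1)·(1) + (4)·(4) + (-1)·(-1)) / 5 = 32/5 = 6.4
  S[A,B] = ((1)·(2.3333) + (-2)·(-1.6667) + (-3)·(-0.6667) + (1)·(0.3333) + (4)·(2.3333) + (-1)·(-2.6667)) / 5 = 20/5 = 4
  S[B,B] = ((2.3333)·(2.3333) + (-1.6667)·(-1.6667) + (-0.6667)·(-0.6667) + (0.3333)·(0.3333) + (2.3333)·(2.3333) + (-2.6667)·(-2.6667)) / 5 = 21.3333/5 = 4.2667

S is symmetric (S[j,i] = S[i,j]). Assembling:

S = [[6.4, 4],
 [4, 4.2667]]


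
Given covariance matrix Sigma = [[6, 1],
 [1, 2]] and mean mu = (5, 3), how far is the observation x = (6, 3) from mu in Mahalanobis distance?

Step 1 — centre the observation: (x - mu) = (1, 0).

Step 2 — invert Sigma. det(Sigma) = 6·2 - (1)² = 11.
  Sigma^{-1} = (1/det) · [[d, -b], [-b, a]] = [[0.1818, -0.0909],
 [-0.0909, 0.5455]].

Step 3 — form the quadratic (x - mu)^T · Sigma^{-1} · (x - mu):
  Sigma^{-1} · (x - mu) = (0.1818, -0.0909).
  (x - mu)^T · [Sigma^{-1} · (x - mu)] = (1)·(0.1818) + (0)·(-0.0909) = 0.1818.

Step 4 — take square root: d = √(0.1818) ≈ 0.4264.

d(x, mu) = √(0.1818) ≈ 0.4264


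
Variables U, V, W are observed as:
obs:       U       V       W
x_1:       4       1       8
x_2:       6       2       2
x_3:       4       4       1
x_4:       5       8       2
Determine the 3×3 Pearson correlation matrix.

Step 1 — column means:
  mean(U) = (4 + 6 + 4 + 5) / 4 = 19/4 = 4.75
  mean(V) = (1 + 2 + 4 + 8) / 4 = 15/4 = 3.75
  mean(W) = (8 + 2 + 1 + 2) / 4 = 13/4 = 3.25

Step 2 — sample variances and covariances s[i,j] = (1/(n-1)) · Σ_k (x_{k,i} - mean_i) · (x_{k,j} - mean_j), with n-1 = 3:
  s[U,U] = ((-0.75)·(-0.75) + (1.25)·(1.25) + (-0.75)·(-0.75) + (0.25)·(0.25)) / 3 = 2.75/3 = 0.9167
  s[U,V] = ((-0.75)·(-2.75) + (1.25)·(-1.75) + (-0.75)·(0.25) + (0.25)·(4.25)) / 3 = 0.75/3 = 0.25
  s[U,W] = ((-0.75)·(4.75) + (1.25)·(-1.25) + (-0.75)·(-2.25) + (0.25)·(-1.25)) / 3 = -3.75/3 = -1.25
  s[V,V] = ((-2.75)·(-2.75) + (-1.75)·(-1.75) + (0.25)·(0.25) + (4.25)·(4.25)) / 3 = 28.75/3 = 9.5833
  s[V,W] = ((-2.75)·(4.75) + (-1.75)·(-1.25) + (0.25)·(-2.25) + (4.25)·(-1.25)) / 3 = -16.75/3 = -5.5833
  s[W,W] = ((4.75)·(4.75) + (-1.25)·(-1.25) + (-2.25)·(-2.25) + (-1.25)·(-1.25)) / 3 = 30.75/3 = 10.25
  Sample standard deviations s_i = √(s[i,i]):
  s(U) = √(0.9167) = 0.9574
  s(V) = √(9.5833) = 3.0957
  s(W) = √(10.25) = 3.2016

Step 3 — r_{ij} = s_{ij} / (s_i · s_j):
  r[U,U] = 1 (diagonal).
  r[U,V] = 0.25 / (0.9574 · 3.0957) = 0.25 / 2.9639 = 0.0843
  r[U,W] = -1.25 / (0.9574 · 3.2016) = -1.25 / 3.0653 = -0.4078
  r[V,V] = 1 (diagonal).
  r[V,W] = -5.5833 / (3.0957 · 3.2016) = -5.5833 / 9.9111 = -0.5633
  r[W,W] = 1 (diagonal).

R is symmetric with unit diagonal. Assembling:

R = [[1, 0.0843, -0.4078],
 [0.0843, 1, -0.5633],
 [-0.4078, -0.5633, 1]]


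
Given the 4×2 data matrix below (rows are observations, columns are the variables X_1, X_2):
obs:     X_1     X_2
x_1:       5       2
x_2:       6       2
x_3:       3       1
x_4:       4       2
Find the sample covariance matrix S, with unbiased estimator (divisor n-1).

Step 1 — column means:
  mean(X_1) = (5 + 6 + 3 + 4) / 4 = 18/4 = 4.5
  mean(X_2) = (2 + 2 + 1 + 2) / 4 = 7/4 = 1.75

Step 2 — sample covariance S[i,j] = (1/(n-1)) · Σ_k (x_{k,i} - mean_i) · (x_{k,j} - mean_j), with n-1 = 3.
  S[X_1,X_1] = ((0.5)·(0.5) + (1.5)·(1.5) + (-1.5)·(-1.5) + (-0.5)·(-0.5)) / 3 = 5/3 = 1.6667
  S[X_1,X_2] = ((0.5)·(0.25) + (1.5)·(0.25) + (-1.5)·(-0.75) + (-0.5)·(0.25)) / 3 = 1.5/3 = 0.5
  S[X_2,X_2] = ((0.25)·(0.25) + (0.25)·(0.25) + (-0.75)·(-0.75) + (0.25)·(0.25)) / 3 = 0.75/3 = 0.25

S is symmetric (S[j,i] = S[i,j]). Assembling:

S = [[1.6667, 0.5],
 [0.5, 0.25]]


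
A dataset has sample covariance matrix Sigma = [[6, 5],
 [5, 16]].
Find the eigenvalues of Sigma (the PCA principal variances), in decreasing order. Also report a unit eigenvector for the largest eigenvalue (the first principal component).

Step 1 — characteristic polynomial of 2×2 Sigma:
  det(Sigma - λI) = λ² - trace · λ + det = 0.
  trace = 6 + 16 = 22, det = 6·16 - (5)² = 71.
Step 2 — discriminant:
  Δ = trace² - 4·det = 484 - 284 = 200.
Step 3 — eigenvalues:
  λ = (trace ± √Δ)/2 = (22 ± 14.1421)/2,
  λ_1 = 18.0711,  λ_2 = 3.9289.

Step 4 — unit eigenvector for λ_1: solve (Sigma - λ_1 I)v = 0. First row:
  (6 - 18.0711)·v_x + (5)·v_y = 0, i.e. (-12.0711)·v_x + (5)·v_y = 0,
  so v ∝ (b, λ_1 - a) = (5, 12.0711) = u.
  ||u|| = √((5)² + (12.0711)²) = √(170.7107) ≈ 13.0656,
  v_1 = u/||u|| ≈ (0.3827, 0.9239) (||v_1|| = 1).

λ_1 = 18.0711,  λ_2 = 3.9289;  v_1 ≈ (0.3827, 0.9239)


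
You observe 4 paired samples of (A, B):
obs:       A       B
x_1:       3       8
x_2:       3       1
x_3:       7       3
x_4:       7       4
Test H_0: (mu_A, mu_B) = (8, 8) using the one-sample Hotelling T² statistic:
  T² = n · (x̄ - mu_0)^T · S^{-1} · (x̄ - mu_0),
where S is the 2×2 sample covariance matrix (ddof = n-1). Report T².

Step 1 — sample mean vector:
  mean(A) = (3 + 3 + 7 + 7) / 4 = 20/4 = 5
  mean(B) = (8 + 1 + 3 + 4) / 4 = 16/4 = 4
  x̄ = (5, 4),  deviation x̄ - mu_0 = (5, 4) - (8, 8) = (-3, -4).

Step 2 — sample covariance matrix, S[i,j] = (1/(n-1)) · Σ_k (x_{k,i} - mean_i) · (x_{k,j} - mean_j), divisor n-1 = 3:
  S[A,A] = ((-2)·(-2) + (-2)·(-2) + (2)·(2) + (2)·(2)) / 3 = 16/3 = 5.3333
  S[A,B] = ((-2)·(4) + (-2)·(-3) + (2)·(-1) + (2)·(0)) / 3 = -4/3 = -1.3333
  S[B,B] = ((4)·(4) + (-3)·(-3) + (-1)·(-1) + (0)·(0)) / 3 = 26/3 = 8.6667
  S = [[5.3333, -1.3333],
 [-1.3333, 8.6667]].

Step 3 — invert S. det(S) = 5.3333·8.6667 - (-1.3333)² = 44.4444.
  S^{-1} = (1/det) · [[d, -b], [-b, a]] = [[0.195, 0.03],
 [0.03, 0.12]].

Step 4 — quadratic form (x̄ - mu_0)^T · S^{-1} · (x̄ - mu_0):
  S^{-1} · (x̄ - mu_0) = (-0.705, -0.57),
  (x̄ - mu_0)^T · [...] = (-3)·(-0.705) + (-4)·(-0.57) = 4.395.

Step 5 — scale by n: T² = 4 · 4.395 = 17.58.

T² ≈ 17.58


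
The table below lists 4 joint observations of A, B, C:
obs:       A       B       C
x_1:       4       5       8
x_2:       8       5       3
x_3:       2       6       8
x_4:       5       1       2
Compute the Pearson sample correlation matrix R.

Step 1 — column means:
  mean(A) = (4 + 8 + 2 + 5) / 4 = 19/4 = 4.75
  mean(B) = (5 + 5 + 6 + 1) / 4 = 17/4 = 4.25
  mean(C) = (8 + 3 + 8 + 2) / 4 = 21/4 = 5.25

Step 2 — sample variances and covariances s[i,j] = (1/(n-1)) · Σ_k (x_{k,i} - mean_i) · (x_{k,j} - mean_j), with n-1 = 3:
  s[A,A] = ((-0.75)·(-0.75) + (3.25)·(3.25) + (-2.75)·(-2.75) + (0.25)·(0.25)) / 3 = 18.75/3 = 6.25
  s[A,B] = ((-0.75)·(0.75) + (3.25)·(0.75) + (-2.75)·(1.75) + (0.25)·(-3.25)) / 3 = -3.75/3 = -1.25
  s[A,C] = ((-0.75)·(2.75) + (3.25)·(-2.25) + (-2.75)·(2.75) + (0.25)·(-3.25)) / 3 = -17.75/3 = -5.9167
  s[B,B] = ((0.75)·(0.75) + (0.75)·(0.75) + (1.75)·(1.75) + (-3.25)·(-3.25)) / 3 = 14.75/3 = 4.9167
  s[B,C] = ((0.75)·(2.75) + (0.75)·(-2.25) + (1.75)·(2.75) + (-3.25)·(-3.25)) / 3 = 15.75/3 = 5.25
  s[C,C] = ((2.75)·(2.75) + (-2.25)·(-2.25) + (2.75)·(2.75) + (-3.25)·(-3.25)) / 3 = 30.75/3 = 10.25
  Sample standard deviations s_i = √(s[i,i]):
  s(A) = √(6.25) = 2.5
  s(B) = √(4.9167) = 2.2174
  s(C) = √(10.25) = 3.2016

Step 3 — r_{ij} = s_{ij} / (s_i · s_j):
  r[A,A] = 1 (diagonal).
  r[A,B] = -1.25 / (2.5 · 2.2174) = -1.25 / 5.5434 = -0.2255
  r[A,C] = -5.9167 / (2.5 · 3.2016) = -5.9167 / 8.0039 = -0.7392
  r[B,B] = 1 (diagonal).
  r[B,C] = 5.25 / (2.2174 · 3.2016) = 5.25 / 7.099 = 0.7395
  r[C,C] = 1 (diagonal).

R is symmetric with unit diagonal. Assembling:

R = [[1, -0.2255, -0.7392],
 [-0.2255, 1, 0.7395],
 [-0.7392, 0.7395, 1]]


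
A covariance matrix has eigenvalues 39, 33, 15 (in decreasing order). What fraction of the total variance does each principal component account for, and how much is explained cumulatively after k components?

Step 1 — total variance = trace(Sigma) = Σ λ_i = 39 + 33 + 15 = 87.

Step 2 — fraction explained by component i = λ_i / Σ λ:
  PC1: 39/87 = 0.4483
  PC2: 33/87 = 0.3793
  PC3: 15/87 = 0.1724

Step 3 — cumulative fraction after k components = (λ_1 + ... + λ_k) / Σ λ:
  k = 1: 39/87 = 0.4483
  k = 2: (39 + 33)/87 = 72/87 = 0.8276
  k = 3: (39 + 33 + 15)/87 = 87/87 = 1

Summary (fraction, with percent):

explained: PC1 0.4483 (44.83%), PC2 0.3793 (37.93%), PC3 0.1724 (17.24%);  cumulative: 0.4483, 0.8276, 1


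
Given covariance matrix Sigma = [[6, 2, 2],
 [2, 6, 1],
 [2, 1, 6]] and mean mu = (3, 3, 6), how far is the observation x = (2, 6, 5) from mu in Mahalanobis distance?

Step 1 — centre the observation: (x - mu) = (-1, 3, -1).

Step 2 — invert Sigma (cofactor / det for 3×3, or solve directly):
  Sigma^{-1} = [[0.2059, -0.0588, -0.0588],
 [-0.0588, 0.1882, -0.0118],
 [-0.0588, -0.0118, 0.1882]].

Step 3 — form the quadratic (x - mu)^T · Sigma^{-1} · (x - mu):
  Sigma^{-1} · (x - mu) = (-0.3235, 0.6353, -0.1647).
  (x - mu)^T · [Sigma^{-1} · (x - mu)] = (-1)·(-0.3235) + (3)·(0.6353) + (-1)·(-0.1647) = 2.3941.

Step 4 — take square root: d = √(2.3941) ≈ 1.5473.

d(x, mu) = √(2.3941) ≈ 1.5473


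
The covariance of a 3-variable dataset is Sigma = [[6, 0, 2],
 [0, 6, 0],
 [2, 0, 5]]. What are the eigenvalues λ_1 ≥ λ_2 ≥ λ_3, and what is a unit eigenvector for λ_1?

Step 1 — characteristic polynomial p(λ) = det(λI - Sigma) = λ³ - tr·λ² + c_1·λ - det, where tr = trace, c_1 = sum of the principal 2×2 minors, det = det(Sigma):
  tr = 6 + 6 + 5 = 17,
  c_1 = (6·6 - (0)²) + (6·5 - (2)²) + (6·5 - (0)²) = 36 + 26 + 30 = 92,
  det = 6·(6·5 - (0)²) - (0)·((0)·5 - (0)·(2)) + (2)·((0)·(0) - 6·(2)) = 6·(30) - (0)·(0) + (2)·(-12) = 156.
  So p(λ) = λ³ - 17λ² + 92λ - 156.
Step 2 — look for an integer root (rational root theorem: any rational root is an integer divisor of 156). Testing λ = 6:
  p(6) = 216 - 612 + 552 - 156 = 0  ✓
  Dividing out (λ - 6): p(λ) = (λ - 6)(λ² - 11λ + 26).
Step 3 — remaining eigenvalues from the quadratic λ² - 11λ + 26 = 0:
  Δ = 11² - 4·26 = 121 - 104 = 17,  λ = (11 ± √17)/2 = (11 ± 4.1231)/2 ≈ 7.5616 or 3.4384.
  Sorted: λ_1 = 7.5616,  λ_2 = 6,  λ_3 = 3.4384  (check: sum = 17 = tr ✓).

Step 4 — unit eigenvector for λ_1 ≈ 7.5616: v spans the null space of (Sigma - λ_1 I), whose rows are
  r_1 = (-1.5616, 0, 2),  r_2 = (0, -1.5616, 0),  r_3 = (2, 0, -2.5616).
  v is orthogonal to every row, so take v ∝ r_1 × r_2 = ((0)·(0) - (2)·(-1.5616), (2)·(0) - (-1.5616)·(0), (-1.5616)·(-1.5616) - (0)·(0)) ≈ (3.1231, 0, 2.4384).
  Let u = (3.1231, 0, 2.4384).
  ||u|| = √((3.1231)² + (0)² + (2.4384)²) = √(15.6998) ≈ 3.9623,  v_1 = u/||u|| ≈ (0.7882, 0, 0.6154) (||v_1|| = 1).

λ_1 = 7.5616,  λ_2 = 6,  λ_3 = 3.4384;  v_1 ≈ (0.7882, 0, 0.6154)


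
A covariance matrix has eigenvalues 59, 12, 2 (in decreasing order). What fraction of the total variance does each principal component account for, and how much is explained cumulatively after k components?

Step 1 — total variance = trace(Sigma) = Σ λ_i = 59 + 12 + 2 = 73.

Step 2 — fraction explained by component i = λ_i / Σ λ:
  PC1: 59/73 = 0.8082
  PC2: 12/73 = 0.1644
  PC3: 2/73 = 0.0274

Step 3 — cumulative fraction after k components = (λ_1 + ... + λ_k) / Σ λ:
  k = 1: 59/73 = 0.8082
  k = 2: (59 + 12)/73 = 71/73 = 0.9726
  k = 3: (59 + 12 + 2)/73 = 73/73 = 1

Summary (fraction, with percent):

explained: PC1 0.8082 (80.82%), PC2 0.1644 (16.44%), PC3 0.0274 (2.74%);  cumulative: 0.8082, 0.9726, 1


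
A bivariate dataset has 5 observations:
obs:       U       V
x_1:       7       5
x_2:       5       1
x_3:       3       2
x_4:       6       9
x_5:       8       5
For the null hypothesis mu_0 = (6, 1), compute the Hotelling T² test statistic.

Step 1 — sample mean vector:
  mean(U) = (7 + 5 + 3 + 6 + 8) / 5 = 29/5 = 5.8
  mean(V) = (5 + 1 + 2 + 9 + 5) / 5 = 22/5 = 4.4
  x̄ = (5.8, 4.4),  deviation x̄ - mu_0 = (5.8, 4.4) - (6, 1) = (-0.2, 3.4).

Step 2 — sample covariance matrix, S[i,j] = (1/(n-1)) · Σ_k (x_{k,i} - mean_i) · (x_{k,j} - mean_j), divisor n-1 = 4:
  S[U,U] = ((1.2)·(1.2) + (-0.8)·(-0.8) + (-2.8)·(-2.8) + (0.2)·(0.2) + (2.2)·(2.2)) / 4 = 14.8/4 = 3.7
  S[U,V] = ((1.2)·(0.6) + (-0.8)·(-3.4) + (-2.8)·(-2.4) + (0.2)·(4.6) + (2.2)·(0.6)) / 4 = 12.4/4 = 3.1
  S[V,V] = ((0.6)·(0.6) + (-3.4)·(-3.4) + (-2.4)·(-2.4) + (4.6)·(4.6) + (0.6)·(0.6)) / 4 = 39.2/4 = 9.8
  S = [[3.7, 3.1],
 [3.1, 9.8]].

Step 3 — invert S. det(S) = 3.7·9.8 - (3.1)² = 26.65.
  S^{-1} = (1/det) · [[d, -b], [-b, a]] = [[0.3677, -0.1163],
 [-0.1163, 0.1388]].

Step 4 — quadratic form (x̄ - mu_0)^T · S^{-1} · (x̄ - mu_0):
  S^{-1} · (x̄ - mu_0) = (-0.469, 0.4953),
  (x̄ - mu_0)^T · [...] = (-0.2)·(-0.469) + (3.4)·(0.4953) = 1.7779.

Step 5 — scale by n: T² = 5 · 1.7779 = 8.8893.

T² ≈ 8.8893


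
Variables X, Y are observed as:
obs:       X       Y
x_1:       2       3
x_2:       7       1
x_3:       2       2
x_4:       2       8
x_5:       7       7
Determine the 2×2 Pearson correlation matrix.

Step 1 — column means:
  mean(X) = (2 + 7 + 2 + 2 + 7) / 5 = 20/5 = 4
  mean(Y) = (3 + 1 + 2 + 8 + 7) / 5 = 21/5 = 4.2

Step 2 — sample variances and covariances s[i,j] = (1/(n-1)) · Σ_k (x_{k,i} - mean_i) · (x_{k,j} - mean_j), with n-1 = 4:
  s[X,X] = ((-2)·(-2) + (3)·(3) + (-2)·(-2) + (-2)·(-2) + (3)·(3)) / 4 = 30/4 = 7.5
  s[X,Y] = ((-2)·(-1.2) + (3)·(-3.2) + (-2)·(-2.2) + (-2)·(3.8) + (3)·(2.8)) / 4 = -2/4 = -0.5
  s[Y,Y] = ((-1.2)·(-1.2) + (-3.2)·(-3.2) + (-2.2)·(-2.2) + (3.8)·(3.8) + (2.8)·(2.8)) / 4 = 38.8/4 = 9.7
  Sample standard deviations s_i = √(s[i,i]):
  s(X) = √(7.5) = 2.7386
  s(Y) = √(9.7) = 3.1145

Step 3 — r_{ij} = s_{ij} / (s_i · s_j):
  r[X,X] = 1 (diagonal).
  r[X,Y] = -0.5 / (2.7386 · 3.1145) = -0.5 / 8.5294 = -0.0586
  r[Y,Y] = 1 (diagonal).

R is symmetric with unit diagonal. Assembling:

R = [[1, -0.0586],
 [-0.0586, 1]]


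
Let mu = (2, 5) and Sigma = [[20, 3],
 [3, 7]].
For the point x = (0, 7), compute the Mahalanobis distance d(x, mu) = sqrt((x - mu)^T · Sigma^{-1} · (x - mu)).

Step 1 — centre the observation: (x - mu) = (-2, 2).

Step 2 — invert Sigma. det(Sigma) = 20·7 - (3)² = 131.
  Sigma^{-1} = (1/det) · [[d, -b], [-b, a]] = [[0.0534, -0.0229],
 [-0.0229, 0.1527]].

Step 3 — form the quadratic (x - mu)^T · Sigma^{-1} · (x - mu):
  Sigma^{-1} · (x - mu) = (-0.1527, 0.3511).
  (x - mu)^T · [Sigma^{-1} · (x - mu)] = (-2)·(-0.1527) + (2)·(0.3511) = 1.0076.

Step 4 — take square root: d = √(1.0076) ≈ 1.0038.

d(x, mu) = √(1.0076) ≈ 1.0038


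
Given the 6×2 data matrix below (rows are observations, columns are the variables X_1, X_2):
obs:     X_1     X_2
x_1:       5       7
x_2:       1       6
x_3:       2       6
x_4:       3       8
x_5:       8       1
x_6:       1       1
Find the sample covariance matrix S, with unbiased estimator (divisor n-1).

Step 1 — column means:
  mean(X_1) = (5 + 1 + 2 + 3 + 8 + 1) / 6 = 20/6 = 3.3333
  mean(X_2) = (7 + 6 + 6 + 8 + 1 + 1) / 6 = 29/6 = 4.8333

Step 2 — sample covariance S[i,j] = (1/(n-1)) · Σ_k (x_{k,i} - mean_i) · (x_{k,j} - mean_j), with n-1 = 5.
  S[X_1,X_1] = ((1.6667)·(1.6667) + (-2.3333)·(-2.3333) + (-1.3333)·(-1.3333) + (-0.3333)·(-0.3333) + (4.6667)·(4.6667) + (-2.3333)·(-2.3333)) / 5 = 37.3333/5 = 7.4667
  S[X_1,X_2] = ((1.6667)·(2.1667) + (-2.3333)·(1.1667) + (-1.3333)·(1.1667) + (-0.3333)·(3.1667) + (4.6667)·(-3.8333) + (-2.3333)·(-3.8333)) / 5 = -10.6667/5 = -2.1333
  S[X_2,X_2] = ((2.1667)·(2.1667) + (1.1667)·(1.1667) + (1.1667)·(1.1667) + (3.1667)·(3.1667) + (-3.8333)·(-3.8333) + (-3.8333)·(-3.8333)) / 5 = 46.8333/5 = 9.3667

S is symmetric (S[j,i] = S[i,j]). Assembling:

S = [[7.4667, -2.1333],
 [-2.1333, 9.3667]]


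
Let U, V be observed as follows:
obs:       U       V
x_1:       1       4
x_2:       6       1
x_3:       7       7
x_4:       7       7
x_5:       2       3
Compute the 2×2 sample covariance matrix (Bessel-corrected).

Step 1 — column means:
  mean(U) = (1 + 6 + 7 + 7 + 2) / 5 = 23/5 = 4.6
  mean(V) = (4 + 1 + 7 + 7 + 3) / 5 = 22/5 = 4.4

Step 2 — sample covariance S[i,j] = (1/(n-1)) · Σ_k (x_{k,i} - mean_i) · (x_{k,j} - mean_j), with n-1 = 4.
  S[U,U] = ((-3.6)·(-3.6) + (1.4)·(1.4) + (2.4)·(2.4) + (2.4)·(2.4) + (-2.6)·(-2.6)) / 4 = 33.2/4 = 8.3
  S[U,V] = ((-3.6)·(-0.4) + (1.4)·(-3.4) + (2.4)·(2.6) + (2.4)·(2.6) + (-2.6)·(-1.4)) / 4 = 12.8/4 = 3.2
  S[V,V] = ((-0.4)·(-0.4) + (-3.4)·(-3.4) + (2.6)·(2.6) + (2.6)·(2.6) + (-1.4)·(-1.4)) / 4 = 27.2/4 = 6.8

S is symmetric (S[j,i] = S[i,j]). Assembling:

S = [[8.3, 3.2],
 [3.2, 6.8]]


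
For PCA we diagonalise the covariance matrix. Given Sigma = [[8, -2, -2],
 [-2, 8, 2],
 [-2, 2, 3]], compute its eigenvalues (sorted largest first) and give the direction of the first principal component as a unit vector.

Step 1 — characteristic polynomial p(λ) = det(λI - Sigma) = λ³ - tr·λ² + c_1·λ - det, where tr = trace, c_1 = sum of the principal 2×2 minors, det = det(Sigma):
  tr = 8 + 8 + 3 = 19,
  c_1 = (8·8 - (-2)²) + (8·3 - (-2)²) + (8·3 - (2)²) = 60 + 20 + 20 = 100,
  det = 8·(8·3 - (2)²) - (-2)·((-2)·3 - (2)·(-2)) + (-2)·((-2)·(2) - 8·(-2)) = 8·(20) - (-2)·(-2) + (-2)·(12) = 132.
  So p(λ) = λ³ - 19λ² + 100λ - 132.
Step 2 — look for an integer root (rational root theorem: any rational root is an integer divisor of 132). Testing λ = 2:
  p(2) = 8 - 76 + 200 - 132 = 0  ✓
  Dividing out (λ - 2): p(λ) = (λ - 2)(λ² - 17λ + 66).
Step 3 — remaining eigenvalues from the quadratic λ² - 17λ + 66 = 0:
  Δ = 17² - 4·66 = 289 - 264 = 25,  λ = (17 ± √25)/2 = (17 ± 5)/2 = 11 or 6.
  Sorted: λ_1 = 11,  λ_2 = 6,  λ_3 = 2  (check: sum = 19 = tr ✓).

Step 4 — unit eigenvector for λ_1 = 11: v spans the null space of (Sigma - λ_1 I), whose rows are
  r_1 = (-3, -2, -2),  r_2 = (-2, -3, 2),  r_3 = (-2, 2, -8).
  v is orthogonal to every row, so take v ∝ r_1 × r_2 = ((-2)·(2) - (-2)·(-3), (-2)·(-2) - (-3)·(2), (-3)·(-3) - (-2)·(-2)) = (-10, 10, 5).
  Rescale (divide by 5; multiply by -1 so the first nonzero entry is positive): u = (2, -2, -1).
  ||u|| = √((2)² + (-2)² + (-1)²) = √(9) = 3,  v_1 = u/||u|| ≈ (0.6667, -0.6667, -0.3333) (||v_1|| = 1).

λ_1 = 11,  λ_2 = 6,  λ_3 = 2;  v_1 ≈ (0.6667, -0.6667, -0.3333)


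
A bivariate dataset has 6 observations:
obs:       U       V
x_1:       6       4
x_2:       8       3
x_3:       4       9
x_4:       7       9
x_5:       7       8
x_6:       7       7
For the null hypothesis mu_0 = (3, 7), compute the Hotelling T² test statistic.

Step 1 — sample mean vector:
  mean(U) = (6 + 8 + 4 + 7 + 7 + 7) / 6 = 39/6 = 6.5
  mean(V) = (4 + 3 + 9 + 9 + 8 + 7) / 6 = 40/6 = 6.6667
  x̄ = (6.5, 6.6667),  deviation x̄ - mu_0 = (6.5, 6.6667) - (3, 7) = (3.5, -0.3333).

Step 2 — sample covariance matrix, S[i,j] = (1/(n-1)) · Σ_k (x_{k,i} - mean_i) · (x_{k,j} - mean_j), divisor n-1 = 5:
  S[U,U] = ((-0.5)·(-0.5) + (1.5)·(1.5) + (-2.5)·(-2.5) + (0.5)·(0.5) + (0.5)·(0.5) + (0.5)·(0.5)) / 5 = 9.5/5 = 1.9
  S[U,V] = ((-0.5)·(-2.6667) + (1.5)·(-3.6667) + (-2.5)·(2.3333) + (0.5)·(2.3333) + (0.5)·(1.3333) + (0.5)·(0.3333)) / 5 = -8/5 = -1.6
  S[V,V] = ((-2.6667)·(-2.6667) + (-3.6667)·(-3.6667) + (2.3333)·(2.3333) + (2.3333)·(2.3333) + (1.3333)·(1.3333) + (0.3333)·(0.3333)) / 5 = 33.3333/5 = 6.6667
  S = [[1.9, -1.6],
 [-1.6, 6.6667]].

Step 3 — invert S. det(S) = 1.9·6.6667 - (-1.6)² = 10.1067.
  S^{-1} = (1/det) · [[d, -b], [-b, a]] = [[0.6596, 0.1583],
 [0.1583, 0.188]].

Step 4 — quadratic form (x̄ - mu_0)^T · S^{-1} · (x̄ - mu_0):
  S^{-1} · (x̄ - mu_0) = (2.2559, 0.4914),
  (x̄ - mu_0)^T · [...] = (3.5)·(2.2559) + (-0.3333)·(0.4914) = 7.732.

Step 5 — scale by n: T² = 6 · 7.732 = 46.3918.

T² ≈ 46.3918
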